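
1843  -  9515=  -  7672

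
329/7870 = 329/7870 = 0.04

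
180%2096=180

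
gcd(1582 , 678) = 226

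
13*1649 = 21437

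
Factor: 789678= 2^1*3^2*19^1*2309^1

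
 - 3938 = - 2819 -1119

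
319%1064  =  319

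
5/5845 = 1/1169   =  0.00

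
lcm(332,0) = 0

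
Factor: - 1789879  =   - 7^1*13^2*17^1* 89^1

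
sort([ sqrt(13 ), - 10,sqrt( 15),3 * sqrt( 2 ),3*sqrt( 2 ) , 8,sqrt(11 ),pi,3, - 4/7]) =[ - 10, - 4/7,3,pi, sqrt(11),sqrt ( 13 ), sqrt(15 ), 3*sqrt(2),3*sqrt(2),8]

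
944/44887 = 944/44887= 0.02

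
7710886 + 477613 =8188499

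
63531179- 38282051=25249128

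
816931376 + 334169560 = 1151100936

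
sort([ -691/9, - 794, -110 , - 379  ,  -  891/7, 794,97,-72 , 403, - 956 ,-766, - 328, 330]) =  [-956 , - 794, - 766, - 379, - 328, - 891/7,-110, - 691/9,-72, 97 , 330,403, 794]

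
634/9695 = 634/9695 =0.07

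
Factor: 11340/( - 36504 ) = -105/338 = -2^( - 1) * 3^1*5^1*7^1*13^ ( - 2) 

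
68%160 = 68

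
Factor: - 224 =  - 2^5 * 7^1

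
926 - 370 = 556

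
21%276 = 21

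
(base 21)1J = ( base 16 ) 28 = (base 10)40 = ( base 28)1c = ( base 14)2c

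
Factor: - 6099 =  - 3^1*19^1*107^1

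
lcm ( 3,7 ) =21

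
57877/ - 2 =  - 57877/2 = -28938.50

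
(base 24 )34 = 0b1001100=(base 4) 1030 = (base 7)136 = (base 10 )76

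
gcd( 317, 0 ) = 317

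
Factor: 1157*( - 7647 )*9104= - 2^4*3^1*13^1*89^1 * 569^1*2549^1 = - 80548359216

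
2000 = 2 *1000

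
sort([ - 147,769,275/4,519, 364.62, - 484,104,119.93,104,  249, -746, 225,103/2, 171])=[ - 746, - 484, - 147, 103/2, 275/4, 104,104, 119.93 , 171, 225, 249, 364.62 , 519,769 ] 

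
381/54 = 7 + 1/18= 7.06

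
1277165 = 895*1427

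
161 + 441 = 602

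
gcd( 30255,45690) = 15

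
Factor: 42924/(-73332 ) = -511/873 = - 3^ ( - 2)*7^1*73^1 * 97^( - 1 )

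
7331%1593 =959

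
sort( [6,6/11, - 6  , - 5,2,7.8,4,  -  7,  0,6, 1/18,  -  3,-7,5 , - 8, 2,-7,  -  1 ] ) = [ - 8, - 7,- 7, - 7, - 6, - 5, - 3, - 1,0, 1/18, 6/11, 2,2,4,5,6,6,7.8 ] 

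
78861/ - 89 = -78861/89 = - 886.08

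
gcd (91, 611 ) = 13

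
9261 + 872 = 10133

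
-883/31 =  - 883/31 = - 28.48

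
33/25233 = 11/8411 = 0.00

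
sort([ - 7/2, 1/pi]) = [ - 7/2 , 1/pi]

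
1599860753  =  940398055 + 659462698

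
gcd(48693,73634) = 1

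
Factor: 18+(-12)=2^1*3^1  =  6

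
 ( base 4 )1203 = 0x63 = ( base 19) 54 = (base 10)99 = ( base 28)3f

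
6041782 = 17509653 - 11467871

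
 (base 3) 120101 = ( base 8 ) 637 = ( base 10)415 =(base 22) IJ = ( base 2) 110011111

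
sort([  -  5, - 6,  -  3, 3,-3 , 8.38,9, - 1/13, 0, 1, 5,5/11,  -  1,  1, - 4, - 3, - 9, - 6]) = [ - 9 , - 6,- 6, - 5,  -  4, - 3, - 3, - 3, -1, - 1/13, 0, 5/11,1 , 1, 3,  5, 8.38,9] 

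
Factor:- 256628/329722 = - 2^1*41^( - 1 )*4021^( - 1 )*64157^1= - 128314/164861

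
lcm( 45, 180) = 180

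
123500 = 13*9500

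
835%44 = 43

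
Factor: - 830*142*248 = -29229280 = -  2^5*5^1*31^1*71^1*83^1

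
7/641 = 7/641  =  0.01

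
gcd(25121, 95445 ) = 1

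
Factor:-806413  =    -  233^1*3461^1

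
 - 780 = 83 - 863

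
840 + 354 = 1194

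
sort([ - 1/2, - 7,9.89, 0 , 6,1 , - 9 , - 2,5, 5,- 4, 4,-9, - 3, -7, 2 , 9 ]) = [ - 9, - 9, - 7, - 7, - 4, - 3,- 2,-1/2, 0,1, 2, 4, 5, 5, 6,9,  9.89 ] 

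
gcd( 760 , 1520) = 760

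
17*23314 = 396338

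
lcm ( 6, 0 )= 0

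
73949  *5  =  369745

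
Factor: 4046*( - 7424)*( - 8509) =255589121536 =2^9*7^1*17^2*29^1*67^1*127^1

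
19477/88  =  221 + 29/88=221.33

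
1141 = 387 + 754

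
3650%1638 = 374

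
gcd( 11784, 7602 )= 6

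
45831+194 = 46025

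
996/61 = 996/61 =16.33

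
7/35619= 7/35619 = 0.00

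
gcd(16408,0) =16408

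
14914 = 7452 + 7462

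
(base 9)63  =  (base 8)71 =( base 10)57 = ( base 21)2f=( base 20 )2h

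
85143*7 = 596001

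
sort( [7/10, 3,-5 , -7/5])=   [ -5, - 7/5, 7/10, 3]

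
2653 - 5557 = - 2904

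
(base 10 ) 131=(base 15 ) 8b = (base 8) 203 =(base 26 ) 51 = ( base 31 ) 47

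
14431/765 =14431/765 = 18.86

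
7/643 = 7/643 = 0.01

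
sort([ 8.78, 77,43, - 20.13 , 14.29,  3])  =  [- 20.13 , 3,  8.78, 14.29, 43, 77]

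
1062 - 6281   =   - 5219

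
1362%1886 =1362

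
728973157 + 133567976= 862541133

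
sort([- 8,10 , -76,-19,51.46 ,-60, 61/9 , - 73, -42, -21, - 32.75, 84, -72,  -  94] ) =[ - 94 ,- 76  , - 73, - 72, - 60, - 42, - 32.75,-21,-19,  -  8,61/9, 10, 51.46, 84] 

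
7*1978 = 13846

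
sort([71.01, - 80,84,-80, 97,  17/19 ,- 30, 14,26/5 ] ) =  [ - 80, - 80, - 30 , 17/19,26/5, 14,71.01, 84  ,  97]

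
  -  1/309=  - 1+308/309 =- 0.00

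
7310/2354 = 3655/1177= 3.11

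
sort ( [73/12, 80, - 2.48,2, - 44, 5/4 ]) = [ - 44, - 2.48,5/4, 2, 73/12,80]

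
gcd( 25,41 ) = 1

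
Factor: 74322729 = 3^2*13^1 * 23^1 * 71^1*389^1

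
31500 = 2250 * 14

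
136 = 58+78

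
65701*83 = 5453183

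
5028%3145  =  1883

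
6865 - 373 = 6492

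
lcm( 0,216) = 0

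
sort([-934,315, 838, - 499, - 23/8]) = [ - 934, - 499 , - 23/8,315,  838 ]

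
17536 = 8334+9202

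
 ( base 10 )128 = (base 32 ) 40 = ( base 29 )4c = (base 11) 107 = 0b10000000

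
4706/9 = 522 + 8/9 = 522.89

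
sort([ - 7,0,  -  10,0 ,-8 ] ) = [-10, - 8, - 7, 0, 0] 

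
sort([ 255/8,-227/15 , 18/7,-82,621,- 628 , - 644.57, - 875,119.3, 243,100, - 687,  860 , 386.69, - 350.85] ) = [ - 875 , - 687, - 644.57, -628,- 350.85 , - 82,-227/15, 18/7, 255/8,100,  119.3,243, 386.69,621, 860] 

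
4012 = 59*68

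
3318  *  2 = 6636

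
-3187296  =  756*(  -  4216 ) 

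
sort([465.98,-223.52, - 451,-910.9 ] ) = [- 910.9, - 451 , - 223.52, 465.98 ] 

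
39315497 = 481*81737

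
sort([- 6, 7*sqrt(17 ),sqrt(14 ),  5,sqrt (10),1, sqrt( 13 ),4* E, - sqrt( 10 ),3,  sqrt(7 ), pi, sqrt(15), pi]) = [-6,-sqrt(10 ),1,sqrt( 7 )  ,  3,pi,pi, sqrt(  10),sqrt(13 ),sqrt(14), sqrt(15),5, 4*E,7*sqrt(17 )]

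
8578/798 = 4289/399= 10.75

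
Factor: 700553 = 7^2*17^1*29^2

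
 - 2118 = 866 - 2984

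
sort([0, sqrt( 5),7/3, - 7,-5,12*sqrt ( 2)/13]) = [-7,-5,0, 12*sqrt( 2)/13,sqrt( 5),7/3]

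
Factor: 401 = 401^1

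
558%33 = 30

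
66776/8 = 8347 = 8347.00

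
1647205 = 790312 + 856893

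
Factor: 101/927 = 3^( - 2) *101^1*103^(-1)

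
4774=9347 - 4573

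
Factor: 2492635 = 5^1 * 498527^1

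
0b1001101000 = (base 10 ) 616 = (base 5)4431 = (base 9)754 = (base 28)M0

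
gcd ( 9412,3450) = 2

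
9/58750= 9/58750 = 0.00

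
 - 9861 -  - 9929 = 68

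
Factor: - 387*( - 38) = 14706 =2^1*3^2*19^1*43^1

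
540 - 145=395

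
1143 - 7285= -6142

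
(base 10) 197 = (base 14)101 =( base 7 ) 401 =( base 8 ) 305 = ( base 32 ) 65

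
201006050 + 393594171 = 594600221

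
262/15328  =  131/7664=0.02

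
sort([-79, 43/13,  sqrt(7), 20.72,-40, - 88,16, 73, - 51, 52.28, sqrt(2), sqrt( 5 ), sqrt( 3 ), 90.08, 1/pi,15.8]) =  [  -  88, - 79 ,-51, - 40, 1/pi,  sqrt(2), sqrt(3), sqrt(5 ),sqrt( 7 ), 43/13,15.8,16,20.72,52.28, 73, 90.08] 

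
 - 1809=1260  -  3069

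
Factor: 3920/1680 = 3^( - 1)*7^1 = 7/3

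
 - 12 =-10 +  - 2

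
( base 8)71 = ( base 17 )36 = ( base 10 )57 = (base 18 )33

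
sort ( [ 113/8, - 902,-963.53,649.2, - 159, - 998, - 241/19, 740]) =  [ - 998,  -  963.53,-902, - 159,-241/19, 113/8, 649.2, 740]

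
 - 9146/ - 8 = 4573/4 = 1143.25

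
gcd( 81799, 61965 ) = 1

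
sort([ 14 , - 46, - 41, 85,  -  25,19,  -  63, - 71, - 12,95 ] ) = [ - 71,-63, - 46, - 41, - 25, - 12,14,  19,  85,95 ]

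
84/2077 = 84/2077= 0.04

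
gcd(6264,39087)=9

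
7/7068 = 7/7068 = 0.00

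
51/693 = 17/231=0.07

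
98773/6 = 98773/6 =16462.17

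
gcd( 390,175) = 5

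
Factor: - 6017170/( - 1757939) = 2^1 *5^1 * 601717^1 * 1757939^( - 1) 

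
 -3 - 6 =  - 9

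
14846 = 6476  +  8370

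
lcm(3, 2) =6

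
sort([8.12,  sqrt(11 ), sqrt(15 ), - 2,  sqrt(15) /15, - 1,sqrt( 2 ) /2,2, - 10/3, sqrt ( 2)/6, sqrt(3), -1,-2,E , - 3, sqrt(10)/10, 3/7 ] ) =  [ - 10/3,-3,- 2, - 2, - 1 , - 1, sqrt(2)/6,sqrt(15)/15,sqrt( 10)/10, 3/7,  sqrt( 2)/2, sqrt(3) , 2, E,sqrt (11 ),  sqrt( 15),  8.12]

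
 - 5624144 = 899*(  -  6256)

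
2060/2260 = 103/113=0.91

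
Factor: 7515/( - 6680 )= - 9/8=- 2^( - 3)*3^2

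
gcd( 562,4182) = 2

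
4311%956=487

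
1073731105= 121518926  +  952212179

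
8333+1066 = 9399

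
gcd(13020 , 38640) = 420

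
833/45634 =833/45634 =0.02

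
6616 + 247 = 6863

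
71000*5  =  355000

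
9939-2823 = 7116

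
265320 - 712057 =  - 446737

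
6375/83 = 76 + 67/83 = 76.81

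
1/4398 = 1/4398 = 0.00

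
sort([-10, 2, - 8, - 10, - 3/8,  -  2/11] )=[- 10,-10, - 8,-3/8,-2/11, 2] 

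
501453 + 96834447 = 97335900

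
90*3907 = 351630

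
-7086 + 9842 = 2756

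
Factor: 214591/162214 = 971/734  =  2^( - 1)*367^( - 1)  *971^1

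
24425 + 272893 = 297318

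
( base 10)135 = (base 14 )99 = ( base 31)4B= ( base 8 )207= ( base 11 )113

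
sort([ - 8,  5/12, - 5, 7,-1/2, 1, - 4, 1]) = [ -8, - 5, - 4, - 1/2 , 5/12,1, 1, 7]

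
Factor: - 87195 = - 3^1*5^1*5813^1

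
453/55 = 453/55 = 8.24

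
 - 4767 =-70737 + 65970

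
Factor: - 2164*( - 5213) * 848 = 2^6  *13^1*53^1*401^1*541^1 =9566230336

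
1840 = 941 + 899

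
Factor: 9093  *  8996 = 2^2*3^1*7^1*13^1*173^1*433^1 = 81800628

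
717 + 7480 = 8197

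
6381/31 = 6381/31= 205.84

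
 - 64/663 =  - 1 + 599/663 =- 0.10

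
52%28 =24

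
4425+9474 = 13899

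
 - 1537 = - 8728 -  - 7191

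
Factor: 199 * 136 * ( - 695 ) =  -  2^3*5^1*17^1* 139^1*199^1=- 18809480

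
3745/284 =3745/284= 13.19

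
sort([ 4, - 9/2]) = [ - 9/2 , 4]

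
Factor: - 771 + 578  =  -193 = - 193^1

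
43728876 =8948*4887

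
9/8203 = 9/8203 = 0.00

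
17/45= 17/45 = 0.38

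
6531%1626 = 27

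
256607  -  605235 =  - 348628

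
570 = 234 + 336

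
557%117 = 89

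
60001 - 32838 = 27163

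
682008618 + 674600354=1356608972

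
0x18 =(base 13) 1B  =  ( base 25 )o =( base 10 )24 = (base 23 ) 11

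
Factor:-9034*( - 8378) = 2^2*59^1*71^1*4517^1= 75686852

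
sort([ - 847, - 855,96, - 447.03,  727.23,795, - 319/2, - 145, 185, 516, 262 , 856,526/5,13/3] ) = [ - 855, - 847, - 447.03,  -  319/2, - 145,13/3,96,526/5, 185, 262,516,  727.23,795,  856] 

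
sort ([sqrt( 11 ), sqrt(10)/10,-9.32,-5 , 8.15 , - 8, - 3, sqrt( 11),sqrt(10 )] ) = [  -  9.32 , - 8,- 5, - 3,sqrt( 10)/10,sqrt(10),sqrt(11),sqrt( 11),8.15]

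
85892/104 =21473/26 = 825.88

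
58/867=58/867= 0.07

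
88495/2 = 44247+1/2 = 44247.50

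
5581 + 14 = 5595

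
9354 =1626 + 7728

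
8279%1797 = 1091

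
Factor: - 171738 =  - 2^1*3^2*7^1*29^1*47^1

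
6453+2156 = 8609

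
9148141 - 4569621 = 4578520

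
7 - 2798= - 2791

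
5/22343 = 5/22343 = 0.00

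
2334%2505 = 2334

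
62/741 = 62/741 = 0.08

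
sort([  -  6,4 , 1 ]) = [-6,1,4 ]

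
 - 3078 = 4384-7462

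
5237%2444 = 349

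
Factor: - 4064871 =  - 3^1*1354957^1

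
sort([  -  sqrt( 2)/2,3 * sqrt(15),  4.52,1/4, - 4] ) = [-4,- sqrt(2)/2,  1/4 , 4.52,3*sqrt (15 )] 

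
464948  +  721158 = 1186106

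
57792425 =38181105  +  19611320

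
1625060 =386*4210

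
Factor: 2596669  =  2596669^1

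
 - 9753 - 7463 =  - 17216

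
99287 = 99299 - 12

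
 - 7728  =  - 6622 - 1106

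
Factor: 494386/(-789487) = -2^1*109^( - 1)*7243^(-1)*247193^1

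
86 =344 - 258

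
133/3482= 133/3482 = 0.04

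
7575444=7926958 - 351514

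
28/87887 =28/87887 = 0.00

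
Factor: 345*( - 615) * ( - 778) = 165072150 = 2^1 * 3^2*5^2*23^1*41^1*389^1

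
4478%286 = 188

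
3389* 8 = 27112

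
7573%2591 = 2391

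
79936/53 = 1508 + 12/53 =1508.23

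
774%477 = 297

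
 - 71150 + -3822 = - 74972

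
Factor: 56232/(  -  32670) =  - 2^2*3^( - 1)*5^( - 1) *11^( - 1)*71^1 =- 284/165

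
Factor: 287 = 7^1*41^1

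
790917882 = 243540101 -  - 547377781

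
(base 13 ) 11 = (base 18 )E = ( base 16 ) e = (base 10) 14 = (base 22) E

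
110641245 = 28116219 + 82525026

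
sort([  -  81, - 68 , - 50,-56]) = [- 81, - 68, - 56, - 50]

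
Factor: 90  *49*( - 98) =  - 2^2*3^2*5^1*7^4 = - 432180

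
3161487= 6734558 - 3573071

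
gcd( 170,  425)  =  85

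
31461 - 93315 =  - 61854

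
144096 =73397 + 70699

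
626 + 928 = 1554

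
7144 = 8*893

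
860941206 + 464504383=1325445589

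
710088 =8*88761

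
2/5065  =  2/5065 = 0.00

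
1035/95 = 207/19= 10.89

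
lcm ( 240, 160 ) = 480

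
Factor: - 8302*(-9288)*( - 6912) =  - 532977242112 = - 2^12*3^6 * 7^1 * 43^1 * 593^1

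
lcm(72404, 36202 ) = 72404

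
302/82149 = 302/82149 = 0.00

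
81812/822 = 99 +217/411=99.53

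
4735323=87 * 54429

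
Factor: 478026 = 2^1*3^2*26557^1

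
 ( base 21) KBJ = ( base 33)8AS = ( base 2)10001101101110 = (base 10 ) 9070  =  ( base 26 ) dam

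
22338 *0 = 0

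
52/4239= 52/4239 =0.01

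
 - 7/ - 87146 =7/87146= 0.00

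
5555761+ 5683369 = 11239130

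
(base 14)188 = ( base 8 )474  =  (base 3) 102201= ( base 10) 316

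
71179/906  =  71179/906 = 78.56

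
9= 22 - 13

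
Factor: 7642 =2^1*3821^1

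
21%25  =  21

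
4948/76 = 65+2/19=65.11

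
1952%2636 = 1952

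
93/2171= 93/2171 = 0.04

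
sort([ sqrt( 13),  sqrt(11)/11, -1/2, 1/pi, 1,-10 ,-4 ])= [-10,-4,-1/2,sqrt (11)/11,  1/pi, 1, sqrt( 13 )]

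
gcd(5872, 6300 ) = 4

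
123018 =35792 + 87226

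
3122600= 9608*325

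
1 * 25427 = 25427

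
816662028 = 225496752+591165276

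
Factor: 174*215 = 37410 = 2^1*3^1*5^1 * 29^1*43^1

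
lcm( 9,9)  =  9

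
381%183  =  15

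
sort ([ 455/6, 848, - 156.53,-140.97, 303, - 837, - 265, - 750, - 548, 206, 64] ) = [ - 837, - 750, - 548, - 265, - 156.53, - 140.97, 64,455/6,206, 303, 848]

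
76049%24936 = 1241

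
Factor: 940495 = 5^1*79^1*2381^1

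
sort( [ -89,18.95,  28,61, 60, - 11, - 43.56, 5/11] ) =[ - 89, - 43.56,-11,5/11, 18.95,  28,  60 , 61 ]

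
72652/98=741  +  17/49 = 741.35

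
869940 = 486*1790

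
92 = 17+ 75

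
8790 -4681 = 4109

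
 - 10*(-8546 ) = 85460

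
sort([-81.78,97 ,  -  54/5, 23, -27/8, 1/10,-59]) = [-81.78, - 59, - 54/5,-27/8, 1/10, 23,97]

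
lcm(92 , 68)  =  1564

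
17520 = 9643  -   - 7877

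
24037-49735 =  - 25698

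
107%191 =107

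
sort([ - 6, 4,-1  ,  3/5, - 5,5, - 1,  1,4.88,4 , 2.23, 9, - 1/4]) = [ - 6, -5, - 1, - 1, - 1/4 , 3/5,1,2.23,4, 4,4.88, 5  ,  9]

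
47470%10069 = 7194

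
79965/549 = 145+40/61 =145.66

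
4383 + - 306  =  4077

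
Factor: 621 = 3^3*23^1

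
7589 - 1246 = 6343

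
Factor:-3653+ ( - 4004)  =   - 13^1*19^1*31^1 = -7657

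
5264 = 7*752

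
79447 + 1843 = 81290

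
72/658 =36/329 = 0.11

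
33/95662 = 33/95662 = 0.00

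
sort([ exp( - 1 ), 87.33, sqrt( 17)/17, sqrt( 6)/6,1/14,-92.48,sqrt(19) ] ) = [ - 92.48,1/14,sqrt ( 17 )/17,exp (- 1), sqrt(6)/6,sqrt( 19 ), 87.33] 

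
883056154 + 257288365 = 1140344519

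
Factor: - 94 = - 2^1*47^1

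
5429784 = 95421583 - 89991799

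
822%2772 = 822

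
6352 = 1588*4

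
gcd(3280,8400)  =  80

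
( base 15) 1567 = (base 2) 1000111110101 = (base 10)4597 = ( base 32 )4fl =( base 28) 5o5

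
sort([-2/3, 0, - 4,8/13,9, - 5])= [ - 5, -4 , - 2/3, 0,8/13, 9 ]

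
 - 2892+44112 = 41220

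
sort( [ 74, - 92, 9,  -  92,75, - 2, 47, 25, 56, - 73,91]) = [ - 92 , - 92, - 73, - 2, 9,25,47,56,74,75, 91]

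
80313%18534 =6177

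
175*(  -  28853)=-5049275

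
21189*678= 14366142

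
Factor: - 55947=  - 3^1 * 17^1* 1097^1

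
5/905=1/181= 0.01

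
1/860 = 1/860 =0.00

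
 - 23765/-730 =4753/146 = 32.55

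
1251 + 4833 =6084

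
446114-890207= - 444093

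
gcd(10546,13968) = 2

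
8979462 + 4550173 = 13529635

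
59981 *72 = 4318632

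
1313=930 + 383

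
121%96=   25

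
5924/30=2962/15 = 197.47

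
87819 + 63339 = 151158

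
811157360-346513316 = 464644044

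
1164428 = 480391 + 684037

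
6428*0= 0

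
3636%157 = 25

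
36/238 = 18/119 = 0.15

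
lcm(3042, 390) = 15210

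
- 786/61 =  - 786/61 = - 12.89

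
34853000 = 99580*350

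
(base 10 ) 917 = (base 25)1bh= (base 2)1110010101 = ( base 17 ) 32G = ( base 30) 10H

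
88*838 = 73744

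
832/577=832/577 = 1.44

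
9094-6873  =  2221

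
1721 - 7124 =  - 5403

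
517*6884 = 3559028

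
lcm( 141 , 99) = 4653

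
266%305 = 266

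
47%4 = 3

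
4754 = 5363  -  609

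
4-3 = 1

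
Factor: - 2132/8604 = -3^(-2 )*13^1 * 41^1*239^( - 1) = -533/2151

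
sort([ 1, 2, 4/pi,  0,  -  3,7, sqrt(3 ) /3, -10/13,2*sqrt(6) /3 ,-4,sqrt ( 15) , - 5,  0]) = [ - 5,-4, - 3, - 10/13,0, 0, sqrt(  3)/3 , 1,4/pi,  2*sqrt( 6) /3, 2, sqrt (15), 7]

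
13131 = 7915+5216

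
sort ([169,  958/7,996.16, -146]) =[ - 146, 958/7,  169,996.16 ]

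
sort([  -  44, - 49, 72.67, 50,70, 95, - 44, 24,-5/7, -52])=[ - 52, - 49, - 44,-44 ,  -  5/7, 24 , 50 , 70, 72.67, 95] 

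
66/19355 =66/19355 = 0.00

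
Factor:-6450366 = -2^1*3^1*13^1*41^1*2017^1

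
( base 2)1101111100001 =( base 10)7137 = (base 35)5sw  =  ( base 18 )1409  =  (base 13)3330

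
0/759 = 0 = 0.00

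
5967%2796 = 375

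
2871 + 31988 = 34859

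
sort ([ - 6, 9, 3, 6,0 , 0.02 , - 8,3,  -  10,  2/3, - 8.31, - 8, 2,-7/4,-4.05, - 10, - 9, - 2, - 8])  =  [ - 10, - 10, - 9, - 8.31,- 8 ,-8, - 8, - 6, - 4.05, - 2, - 7/4,0,0.02,2/3, 2, 3,3,6, 9 ] 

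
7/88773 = 7/88773  =  0.00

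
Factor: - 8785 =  - 5^1* 7^1*251^1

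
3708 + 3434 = 7142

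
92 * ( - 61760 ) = -5681920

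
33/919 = 33/919  =  0.04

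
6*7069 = 42414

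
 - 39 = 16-55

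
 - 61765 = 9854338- 9916103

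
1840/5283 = 1840/5283 = 0.35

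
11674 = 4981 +6693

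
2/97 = 2/97 =0.02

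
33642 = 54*623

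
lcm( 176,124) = 5456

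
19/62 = 19/62= 0.31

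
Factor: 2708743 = 67^1*40429^1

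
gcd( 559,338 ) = 13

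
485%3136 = 485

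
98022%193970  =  98022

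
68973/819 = 84 + 59/273= 84.22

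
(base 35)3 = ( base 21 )3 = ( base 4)3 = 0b11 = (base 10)3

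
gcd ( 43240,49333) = 1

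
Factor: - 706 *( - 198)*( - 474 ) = - 66259512 = - 2^3*3^3*11^1*79^1 * 353^1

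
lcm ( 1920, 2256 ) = 90240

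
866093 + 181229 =1047322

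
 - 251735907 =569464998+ - 821200905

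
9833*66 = 648978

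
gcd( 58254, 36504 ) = 6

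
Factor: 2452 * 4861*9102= 108488303544 = 2^3*3^1 * 37^1*41^1 * 613^1*4861^1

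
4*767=3068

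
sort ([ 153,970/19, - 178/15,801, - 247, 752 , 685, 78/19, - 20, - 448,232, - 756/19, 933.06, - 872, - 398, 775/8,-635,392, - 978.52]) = [ - 978.52, - 872,-635, - 448, - 398, - 247, - 756/19, - 20, - 178/15,78/19,970/19, 775/8,153,232 , 392,685,752,801,933.06 ] 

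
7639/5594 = 1 + 2045/5594  =  1.37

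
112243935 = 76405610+35838325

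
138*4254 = 587052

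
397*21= 8337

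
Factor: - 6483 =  - 3^1*2161^1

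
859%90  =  49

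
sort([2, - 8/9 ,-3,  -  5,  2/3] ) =[  -  5, - 3, - 8/9, 2/3,2] 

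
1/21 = 1/21 = 0.05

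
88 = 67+21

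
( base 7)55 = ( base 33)17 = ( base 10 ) 40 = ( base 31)19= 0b101000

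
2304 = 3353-1049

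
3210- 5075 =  - 1865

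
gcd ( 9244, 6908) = 4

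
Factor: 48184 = 2^3*  19^1 * 317^1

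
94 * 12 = 1128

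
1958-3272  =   - 1314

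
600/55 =120/11 = 10.91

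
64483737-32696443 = 31787294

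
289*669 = 193341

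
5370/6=895 =895.00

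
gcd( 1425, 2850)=1425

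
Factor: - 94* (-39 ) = 2^1*3^1*13^1*47^1=3666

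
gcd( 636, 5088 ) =636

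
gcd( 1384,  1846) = 2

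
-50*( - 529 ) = 26450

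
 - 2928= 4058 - 6986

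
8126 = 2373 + 5753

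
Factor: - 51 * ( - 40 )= 2^3*3^1*5^1*17^1 = 2040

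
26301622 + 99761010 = 126062632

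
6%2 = 0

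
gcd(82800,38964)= 12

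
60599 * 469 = 28420931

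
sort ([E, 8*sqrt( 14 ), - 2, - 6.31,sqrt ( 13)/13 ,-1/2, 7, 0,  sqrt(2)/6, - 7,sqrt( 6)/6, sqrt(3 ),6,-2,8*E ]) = [  -  7, - 6.31 ,-2, - 2,-1/2,0, sqrt (2 )/6,sqrt(13 ) /13,  sqrt(6)/6,sqrt(3), E,6,7 , 8*E,8*sqrt( 14)]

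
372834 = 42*8877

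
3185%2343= 842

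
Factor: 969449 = 13^1*74573^1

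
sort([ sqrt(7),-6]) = [ - 6,sqrt(7)] 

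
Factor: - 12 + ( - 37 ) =  -  49=- 7^2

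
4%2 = 0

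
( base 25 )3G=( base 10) 91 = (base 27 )3A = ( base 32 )2R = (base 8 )133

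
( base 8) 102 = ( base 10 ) 66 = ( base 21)33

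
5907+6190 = 12097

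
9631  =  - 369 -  - 10000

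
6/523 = 6/523 = 0.01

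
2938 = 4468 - 1530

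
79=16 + 63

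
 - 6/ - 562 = 3/281  =  0.01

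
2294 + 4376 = 6670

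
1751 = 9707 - 7956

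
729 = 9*81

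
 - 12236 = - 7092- 5144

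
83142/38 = 2187 + 18/19=2187.95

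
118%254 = 118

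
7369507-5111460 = 2258047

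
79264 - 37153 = 42111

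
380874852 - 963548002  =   - 582673150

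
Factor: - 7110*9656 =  - 68654160=- 2^4 *3^2* 5^1 * 17^1 * 71^1*79^1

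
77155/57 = 1353 + 34/57 = 1353.60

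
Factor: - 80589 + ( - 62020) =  - 142609^1 = -  142609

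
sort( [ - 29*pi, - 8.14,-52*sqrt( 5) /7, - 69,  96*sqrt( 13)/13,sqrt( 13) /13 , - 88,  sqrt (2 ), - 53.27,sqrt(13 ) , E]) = [ -29*pi, - 88, - 69, - 53.27,  -  52 * sqrt( 5)/7, -8.14,sqrt ( 13) /13,sqrt(2 ),E,sqrt( 13), 96 * sqrt( 13)/13 ]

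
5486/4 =2743/2 = 1371.50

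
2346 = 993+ 1353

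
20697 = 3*6899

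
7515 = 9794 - 2279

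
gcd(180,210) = 30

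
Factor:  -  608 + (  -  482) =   -  2^1  *  5^1* 109^1 = -1090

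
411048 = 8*51381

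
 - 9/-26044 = 9/26044 = 0.00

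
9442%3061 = 259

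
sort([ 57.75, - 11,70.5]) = [ - 11,  57.75,70.5]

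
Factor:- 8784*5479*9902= - 476558861472 = -2^5*3^2*61^1 * 4951^1*5479^1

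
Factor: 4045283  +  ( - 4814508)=-769225= - 5^2 * 29^1 * 1061^1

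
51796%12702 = 988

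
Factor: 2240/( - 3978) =-1120/1989 = -2^5*3^( -2 )*5^1 * 7^1*13^ ( - 1) * 17^(-1)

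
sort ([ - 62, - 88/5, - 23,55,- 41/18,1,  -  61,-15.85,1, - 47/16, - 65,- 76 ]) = [  -  76, - 65,- 62, - 61,  -  23, - 88/5, - 15.85,-47/16,-41/18, 1,1,55 ] 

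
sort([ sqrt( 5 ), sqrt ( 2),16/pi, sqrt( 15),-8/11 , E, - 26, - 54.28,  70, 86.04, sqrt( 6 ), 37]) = [ - 54.28,-26, - 8/11,  sqrt(  2), sqrt( 5),sqrt( 6) , E,sqrt(15 ), 16/pi, 37, 70, 86.04] 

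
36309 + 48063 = 84372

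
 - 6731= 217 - 6948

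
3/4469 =3/4469=0.00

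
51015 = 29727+21288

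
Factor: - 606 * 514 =  -  2^2 * 3^1*101^1*257^1 = - 311484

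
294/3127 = 294/3127  =  0.09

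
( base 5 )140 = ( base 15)30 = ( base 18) 29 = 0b101101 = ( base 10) 45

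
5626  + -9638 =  - 4012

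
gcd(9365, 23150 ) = 5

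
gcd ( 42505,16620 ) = 5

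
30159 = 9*3351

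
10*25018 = 250180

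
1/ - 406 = - 1/406 = - 0.00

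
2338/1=2338  =  2338.00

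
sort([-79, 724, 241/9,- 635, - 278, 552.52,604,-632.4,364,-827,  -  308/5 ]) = [-827, - 635,-632.4, - 278, - 79, - 308/5,241/9,364, 552.52, 604,724]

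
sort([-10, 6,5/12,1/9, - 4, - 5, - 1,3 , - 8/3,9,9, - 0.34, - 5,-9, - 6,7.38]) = [ - 10,-9, - 6, - 5 , - 5, - 4, - 8/3, -1, - 0.34,1/9 , 5/12,  3,6, 7.38 , 9, 9]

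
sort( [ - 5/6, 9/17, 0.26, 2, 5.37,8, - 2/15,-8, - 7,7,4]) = [-8, - 7, - 5/6 , - 2/15, 0.26,9/17,2, 4,  5.37, 7,8]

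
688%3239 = 688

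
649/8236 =649/8236= 0.08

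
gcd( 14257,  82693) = 1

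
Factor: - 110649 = -3^1*7^1*11^1*479^1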